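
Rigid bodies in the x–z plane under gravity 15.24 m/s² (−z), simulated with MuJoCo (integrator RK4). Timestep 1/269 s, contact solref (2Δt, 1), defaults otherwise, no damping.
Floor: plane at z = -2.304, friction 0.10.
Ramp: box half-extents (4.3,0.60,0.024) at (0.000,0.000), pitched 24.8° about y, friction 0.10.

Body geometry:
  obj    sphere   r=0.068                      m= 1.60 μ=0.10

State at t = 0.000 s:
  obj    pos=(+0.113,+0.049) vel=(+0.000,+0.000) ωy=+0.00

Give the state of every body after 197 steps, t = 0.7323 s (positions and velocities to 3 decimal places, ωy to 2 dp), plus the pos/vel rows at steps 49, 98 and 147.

State at t = 0.7323 s:
  obj    pos=(+1.332,-0.514) vel=(+3.332,-1.533) ωy=+37.26

Key-timestep trajectory:
   step    t(s)  obj.x    obj.z    obj.vx   obj.vz 
     49  0.1822   +0.188  +0.014  +0.834  -0.365
     98  0.3643   +0.415  -0.090  +1.655  -0.769
    147  0.5465   +0.792  -0.265  +2.489  -1.135


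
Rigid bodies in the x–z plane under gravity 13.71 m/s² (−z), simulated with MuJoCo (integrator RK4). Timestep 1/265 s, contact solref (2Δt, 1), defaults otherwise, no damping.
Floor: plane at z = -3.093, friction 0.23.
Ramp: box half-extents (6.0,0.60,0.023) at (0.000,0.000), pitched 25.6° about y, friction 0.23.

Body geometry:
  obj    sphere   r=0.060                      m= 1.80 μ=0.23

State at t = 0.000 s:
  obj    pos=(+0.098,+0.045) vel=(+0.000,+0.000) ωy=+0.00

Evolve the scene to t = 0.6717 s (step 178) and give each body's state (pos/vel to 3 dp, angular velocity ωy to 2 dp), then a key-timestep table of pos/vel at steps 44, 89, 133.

State at t = 0.6717 s:
  obj    pos=(+0.959,-0.367) vel=(+2.563,-1.228) ωy=+47.36

Key-timestep trajectory:
   step    t(s)  obj.x    obj.z    obj.vx   obj.vz 
     44  0.1660   +0.151  +0.020  +0.634  -0.304
     89  0.3358   +0.313  -0.058  +1.282  -0.614
    133  0.5019   +0.579  -0.185  +1.915  -0.918


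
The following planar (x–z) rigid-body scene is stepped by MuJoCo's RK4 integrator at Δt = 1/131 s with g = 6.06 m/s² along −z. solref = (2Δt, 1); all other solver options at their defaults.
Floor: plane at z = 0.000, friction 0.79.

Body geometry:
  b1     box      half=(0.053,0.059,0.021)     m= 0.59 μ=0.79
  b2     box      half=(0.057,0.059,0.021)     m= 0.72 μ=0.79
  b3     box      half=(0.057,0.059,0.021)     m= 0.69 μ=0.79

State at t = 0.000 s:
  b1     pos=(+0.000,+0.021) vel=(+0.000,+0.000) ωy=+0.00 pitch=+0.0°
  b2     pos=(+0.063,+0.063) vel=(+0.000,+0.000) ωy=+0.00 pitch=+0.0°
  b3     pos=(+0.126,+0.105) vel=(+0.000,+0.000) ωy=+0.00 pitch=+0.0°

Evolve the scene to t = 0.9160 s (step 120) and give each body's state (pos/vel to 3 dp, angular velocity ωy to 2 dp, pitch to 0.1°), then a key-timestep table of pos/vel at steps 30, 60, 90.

State at t = 0.9160 s:
  b1     pos=(-0.001,+0.021) vel=(-0.001,+0.000) ωy=+0.00 pitch=+0.0°
  b2     pos=(+0.073,+0.052) vel=(+0.000,+0.000) ωy=-0.01 pitch=+38.7°
  b3     pos=(+0.152,+0.049) vel=(+0.000,+0.000) ωy=-0.01 pitch=+33.7°

Key-timestep trajectory:
   step    t(s)  b1.x    b1.z    b1.vx   b1.vz   b2.x    b2.z    b2.vx   b2.vz   b3.x    b3.z    b3.vx   b3.vz 
     30  0.2290   +0.000  +0.021  -0.012  -0.017   +0.073  +0.052  -0.015  +0.009   +0.152  +0.048  -0.013  +0.039
     60  0.4580   -0.001  +0.021  -0.001  +0.000   +0.073  +0.052  +0.000  +0.000   +0.151  +0.049  +0.000  +0.000
     90  0.6870   -0.001  +0.021  -0.001  +0.000   +0.073  +0.052  +0.000  +0.000   +0.151  +0.049  +0.000  +0.000


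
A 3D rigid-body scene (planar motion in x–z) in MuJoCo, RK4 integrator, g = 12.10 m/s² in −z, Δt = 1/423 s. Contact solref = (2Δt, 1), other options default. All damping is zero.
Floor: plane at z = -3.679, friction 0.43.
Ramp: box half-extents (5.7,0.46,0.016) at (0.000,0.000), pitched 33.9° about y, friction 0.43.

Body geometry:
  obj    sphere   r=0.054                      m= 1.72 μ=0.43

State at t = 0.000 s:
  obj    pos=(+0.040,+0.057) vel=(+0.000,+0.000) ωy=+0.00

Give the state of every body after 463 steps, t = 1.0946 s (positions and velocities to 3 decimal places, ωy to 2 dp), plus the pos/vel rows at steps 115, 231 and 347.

State at t = 1.0946 s:
  obj    pos=(+2.437,-1.553) vel=(+4.379,-2.943) ωy=+97.70

Key-timestep trajectory:
   step    t(s)  obj.x    obj.z    obj.vx   obj.vz 
    115  0.2719   +0.188  -0.042  +1.088  -0.731
    231  0.5461   +0.637  -0.344  +2.185  -1.468
    347  0.8203   +1.387  -0.847  +3.282  -2.206


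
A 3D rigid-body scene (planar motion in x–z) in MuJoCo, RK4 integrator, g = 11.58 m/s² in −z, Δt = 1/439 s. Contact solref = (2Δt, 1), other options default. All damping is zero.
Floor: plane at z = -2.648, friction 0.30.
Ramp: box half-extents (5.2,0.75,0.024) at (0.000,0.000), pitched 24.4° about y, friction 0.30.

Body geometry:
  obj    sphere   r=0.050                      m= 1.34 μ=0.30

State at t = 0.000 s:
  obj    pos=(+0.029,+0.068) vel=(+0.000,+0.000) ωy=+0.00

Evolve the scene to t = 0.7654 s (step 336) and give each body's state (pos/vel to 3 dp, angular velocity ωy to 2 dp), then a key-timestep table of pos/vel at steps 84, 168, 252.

State at t = 0.7654 s:
  obj    pos=(+0.941,-0.345) vel=(+2.382,-1.080) ωy=+52.30

Key-timestep trajectory:
   step    t(s)  obj.x    obj.z    obj.vx   obj.vz 
     84  0.1913   +0.086  +0.042  +0.596  -0.270
    168  0.3827   +0.257  -0.035  +1.191  -0.540
    252  0.5740   +0.542  -0.165  +1.786  -0.810


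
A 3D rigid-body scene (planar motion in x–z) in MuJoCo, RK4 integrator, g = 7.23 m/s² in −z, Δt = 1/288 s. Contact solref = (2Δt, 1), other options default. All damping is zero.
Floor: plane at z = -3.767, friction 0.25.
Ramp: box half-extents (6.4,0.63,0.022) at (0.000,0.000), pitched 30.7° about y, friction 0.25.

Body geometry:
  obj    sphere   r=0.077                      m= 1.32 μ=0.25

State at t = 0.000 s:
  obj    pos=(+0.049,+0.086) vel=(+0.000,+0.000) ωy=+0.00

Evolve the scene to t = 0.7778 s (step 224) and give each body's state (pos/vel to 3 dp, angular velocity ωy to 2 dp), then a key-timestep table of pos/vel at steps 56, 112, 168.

State at t = 0.7778 s:
  obj    pos=(+0.735,-0.321) vel=(+1.763,-1.047) ωy=+26.63

Key-timestep trajectory:
   step    t(s)  obj.x    obj.z    obj.vx   obj.vz 
     56  0.1944   +0.092  +0.061  +0.441  -0.262
    112  0.3889   +0.221  -0.016  +0.882  -0.524
    168  0.5833   +0.435  -0.143  +1.323  -0.785


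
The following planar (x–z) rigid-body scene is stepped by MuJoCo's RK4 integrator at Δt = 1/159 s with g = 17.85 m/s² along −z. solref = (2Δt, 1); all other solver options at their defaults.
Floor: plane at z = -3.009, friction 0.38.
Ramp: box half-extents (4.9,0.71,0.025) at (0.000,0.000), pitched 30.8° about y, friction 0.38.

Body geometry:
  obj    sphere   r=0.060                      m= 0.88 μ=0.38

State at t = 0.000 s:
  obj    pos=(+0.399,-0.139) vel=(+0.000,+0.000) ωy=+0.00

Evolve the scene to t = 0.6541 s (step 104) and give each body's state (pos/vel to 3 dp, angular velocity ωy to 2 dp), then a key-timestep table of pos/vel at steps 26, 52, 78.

State at t = 0.6541 s:
  obj    pos=(+1.599,-0.854) vel=(+3.668,-2.187) ωy=+71.15

Key-timestep trajectory:
   step    t(s)  obj.x    obj.z    obj.vx   obj.vz 
     26  0.1635   +0.474  -0.184  +0.917  -0.547
     52  0.3270   +0.699  -0.318  +1.834  -1.093
     78  0.4906   +1.074  -0.541  +2.751  -1.640


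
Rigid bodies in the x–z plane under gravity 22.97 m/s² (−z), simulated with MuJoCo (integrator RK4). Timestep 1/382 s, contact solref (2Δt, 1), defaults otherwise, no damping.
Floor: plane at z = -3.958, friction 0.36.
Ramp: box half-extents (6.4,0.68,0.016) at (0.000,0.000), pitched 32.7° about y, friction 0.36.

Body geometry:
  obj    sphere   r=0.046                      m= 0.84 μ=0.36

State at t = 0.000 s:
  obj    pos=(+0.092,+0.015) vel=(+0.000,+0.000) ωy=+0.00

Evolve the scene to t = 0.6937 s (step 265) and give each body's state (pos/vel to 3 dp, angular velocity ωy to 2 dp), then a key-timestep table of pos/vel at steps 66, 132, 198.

State at t = 0.6937 s:
  obj    pos=(+1.887,-1.138) vel=(+5.174,-3.322) ωy=+133.66

Key-timestep trajectory:
   step    t(s)  obj.x    obj.z    obj.vx   obj.vz 
     66  0.1728   +0.203  -0.057  +1.289  -0.827
    132  0.3455   +0.537  -0.271  +2.578  -1.655
    198  0.5183   +1.094  -0.629  +3.866  -2.482


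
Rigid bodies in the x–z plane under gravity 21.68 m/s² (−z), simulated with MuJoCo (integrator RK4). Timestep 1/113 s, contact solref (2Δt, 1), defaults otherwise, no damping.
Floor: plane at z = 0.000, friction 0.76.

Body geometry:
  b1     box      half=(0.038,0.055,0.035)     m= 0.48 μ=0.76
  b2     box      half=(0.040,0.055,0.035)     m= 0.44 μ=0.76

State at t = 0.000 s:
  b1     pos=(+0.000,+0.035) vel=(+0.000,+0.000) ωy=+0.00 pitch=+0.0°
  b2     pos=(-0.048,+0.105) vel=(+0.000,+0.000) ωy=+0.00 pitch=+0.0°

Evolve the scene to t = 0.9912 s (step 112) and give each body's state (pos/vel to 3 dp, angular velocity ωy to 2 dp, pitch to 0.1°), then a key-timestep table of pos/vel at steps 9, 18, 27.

State at t = 0.9912 s:
  b1     pos=(+0.000,+0.035) vel=(+0.000,+0.000) ωy=+0.00 pitch=+0.0°
  b2     pos=(-0.090,+0.040) vel=(+0.000,+0.000) ωy=+0.00 pitch=-90.0°

Key-timestep trajectory:
   step    t(s)  b1.x    b1.z    b1.vx   b1.vz   b2.x    b2.z    b2.vx   b2.vz 
      9  0.0796   +0.000  +0.035  +0.001  +0.005   -0.059  +0.099  -0.297  -0.270
     18  0.1593   +0.000  +0.035  +0.000  +0.000   -0.091  +0.035  -0.582  -0.873
     27  0.2389   +0.000  +0.035  +0.000  +0.000   -0.091  +0.039  +0.027  +0.043


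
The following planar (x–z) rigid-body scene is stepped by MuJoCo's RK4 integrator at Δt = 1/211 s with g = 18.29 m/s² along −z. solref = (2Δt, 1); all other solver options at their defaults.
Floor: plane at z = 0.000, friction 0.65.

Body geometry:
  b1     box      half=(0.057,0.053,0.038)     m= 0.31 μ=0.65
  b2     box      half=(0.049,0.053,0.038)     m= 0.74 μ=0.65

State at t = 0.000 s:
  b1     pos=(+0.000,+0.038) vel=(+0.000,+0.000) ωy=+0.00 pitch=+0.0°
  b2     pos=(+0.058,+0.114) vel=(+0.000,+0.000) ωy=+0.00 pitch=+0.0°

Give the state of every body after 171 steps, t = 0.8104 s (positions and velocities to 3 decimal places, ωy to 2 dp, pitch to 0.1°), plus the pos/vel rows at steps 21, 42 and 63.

State at t = 0.8104 s:
  b1     pos=(+0.000,+0.038) vel=(+0.000,+0.000) ωy=+0.00 pitch=+0.0°
  b2     pos=(+0.105,+0.049) vel=(+0.000,+0.000) ωy=+0.00 pitch=+90.0°

Key-timestep trajectory:
   step    t(s)  b1.x    b1.z    b1.vx   b1.vz   b2.x    b2.z    b2.vx   b2.vz 
     21  0.0995   +0.000  +0.038  +0.000  +0.000   +0.060  +0.114  +0.044  -0.003
     42  0.1991   +0.000  +0.038  -0.001  +0.000   +0.071  +0.111  +0.207  -0.077
     63  0.2986   +0.000  +0.038  +0.000  +0.000   +0.102  +0.065  +0.364  -1.189


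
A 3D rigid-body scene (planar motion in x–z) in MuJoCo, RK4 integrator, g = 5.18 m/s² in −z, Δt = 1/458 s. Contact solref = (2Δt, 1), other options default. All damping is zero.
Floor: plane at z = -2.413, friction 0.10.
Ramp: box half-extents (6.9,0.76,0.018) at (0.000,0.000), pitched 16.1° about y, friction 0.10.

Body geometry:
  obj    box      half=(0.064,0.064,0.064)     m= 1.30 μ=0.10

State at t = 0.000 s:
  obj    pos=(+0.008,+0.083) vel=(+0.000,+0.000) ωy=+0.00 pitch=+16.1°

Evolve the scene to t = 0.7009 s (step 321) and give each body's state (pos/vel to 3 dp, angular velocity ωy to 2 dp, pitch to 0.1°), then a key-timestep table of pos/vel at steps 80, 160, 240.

State at t = 0.7009 s:
  obj    pos=(+0.230,+0.019) vel=(+0.631,-0.191) ωy=+0.00 pitch=+16.1°

Key-timestep trajectory:
   step    t(s)  obj.x    obj.z    obj.vx   obj.vz 
     80  0.1747   +0.022  +0.079  +0.158  -0.045
    160  0.3493   +0.063  +0.067  +0.315  -0.094
    240  0.5240   +0.132  +0.047  +0.473  -0.134


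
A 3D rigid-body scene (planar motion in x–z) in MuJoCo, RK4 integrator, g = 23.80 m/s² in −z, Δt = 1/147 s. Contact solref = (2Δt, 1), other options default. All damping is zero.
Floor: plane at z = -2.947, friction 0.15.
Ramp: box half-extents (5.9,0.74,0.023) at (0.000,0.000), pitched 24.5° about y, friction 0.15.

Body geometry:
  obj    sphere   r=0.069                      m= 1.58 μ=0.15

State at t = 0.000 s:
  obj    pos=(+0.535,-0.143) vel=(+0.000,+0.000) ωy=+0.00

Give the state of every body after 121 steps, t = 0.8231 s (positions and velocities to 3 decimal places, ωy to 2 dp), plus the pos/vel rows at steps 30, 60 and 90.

State at t = 0.8231 s:
  obj    pos=(+2.709,-1.133) vel=(+5.281,-2.407) ωy=+84.06

Key-timestep trajectory:
   step    t(s)  obj.x    obj.z    obj.vx   obj.vz 
     30  0.2041   +0.669  -0.204  +1.310  -0.597
     60  0.4082   +1.070  -0.386  +2.619  -1.194
     90  0.6122   +1.738  -0.691  +3.928  -1.790


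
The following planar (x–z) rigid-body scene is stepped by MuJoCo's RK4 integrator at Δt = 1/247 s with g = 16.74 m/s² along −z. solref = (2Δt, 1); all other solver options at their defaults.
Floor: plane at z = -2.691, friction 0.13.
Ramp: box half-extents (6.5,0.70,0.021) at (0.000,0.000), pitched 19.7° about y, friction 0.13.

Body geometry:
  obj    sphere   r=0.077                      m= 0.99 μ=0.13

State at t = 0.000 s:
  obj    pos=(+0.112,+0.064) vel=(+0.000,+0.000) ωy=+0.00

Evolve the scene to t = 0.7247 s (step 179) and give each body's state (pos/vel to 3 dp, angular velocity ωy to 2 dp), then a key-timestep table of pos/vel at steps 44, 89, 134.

State at t = 0.7247 s:
  obj    pos=(+1.109,-0.293) vel=(+2.750,-0.985) ωy=+37.92

Key-timestep trajectory:
   step    t(s)  obj.x    obj.z    obj.vx   obj.vz 
     44  0.1781   +0.172  +0.042  +0.676  -0.242
     89  0.3603   +0.358  -0.024  +1.368  -0.490
    134  0.5425   +0.671  -0.136  +2.059  -0.737


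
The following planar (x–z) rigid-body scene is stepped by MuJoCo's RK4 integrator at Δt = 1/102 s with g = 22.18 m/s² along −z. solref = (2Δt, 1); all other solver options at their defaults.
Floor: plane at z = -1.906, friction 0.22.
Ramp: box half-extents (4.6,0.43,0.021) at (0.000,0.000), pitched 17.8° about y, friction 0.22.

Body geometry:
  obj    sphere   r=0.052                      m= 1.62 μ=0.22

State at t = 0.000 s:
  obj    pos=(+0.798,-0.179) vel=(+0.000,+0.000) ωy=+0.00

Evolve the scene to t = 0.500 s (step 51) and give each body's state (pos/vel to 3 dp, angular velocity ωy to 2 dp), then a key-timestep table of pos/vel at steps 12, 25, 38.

State at t = 0.500 s:
  obj    pos=(+1.374,-0.365) vel=(+2.305,-0.740) ωy=+46.52

Key-timestep trajectory:
   step    t(s)  obj.x    obj.z    obj.vx   obj.vz 
     12  0.1176   +0.830  -0.190  +0.543  -0.171
     25  0.2451   +0.936  -0.224  +1.130  -0.363
     38  0.3725   +1.118  -0.282  +1.717  -0.551


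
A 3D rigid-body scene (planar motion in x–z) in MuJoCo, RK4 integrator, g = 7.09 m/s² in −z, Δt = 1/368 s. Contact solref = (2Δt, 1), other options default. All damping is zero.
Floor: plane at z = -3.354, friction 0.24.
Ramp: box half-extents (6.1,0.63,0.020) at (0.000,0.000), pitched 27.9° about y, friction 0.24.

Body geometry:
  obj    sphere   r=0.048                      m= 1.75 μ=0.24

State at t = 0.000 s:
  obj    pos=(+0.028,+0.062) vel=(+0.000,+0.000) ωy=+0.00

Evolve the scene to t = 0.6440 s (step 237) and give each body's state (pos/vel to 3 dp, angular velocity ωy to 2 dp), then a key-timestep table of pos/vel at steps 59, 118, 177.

State at t = 0.6440 s:
  obj    pos=(+0.462,-0.168) vel=(+1.349,-0.714) ωy=+31.79

Key-timestep trajectory:
   step    t(s)  obj.x    obj.z    obj.vx   obj.vz 
     59  0.1603   +0.055  +0.048  +0.336  -0.178
    118  0.3207   +0.136  +0.005  +0.672  -0.356
    177  0.4810   +0.270  -0.066  +1.007  -0.533


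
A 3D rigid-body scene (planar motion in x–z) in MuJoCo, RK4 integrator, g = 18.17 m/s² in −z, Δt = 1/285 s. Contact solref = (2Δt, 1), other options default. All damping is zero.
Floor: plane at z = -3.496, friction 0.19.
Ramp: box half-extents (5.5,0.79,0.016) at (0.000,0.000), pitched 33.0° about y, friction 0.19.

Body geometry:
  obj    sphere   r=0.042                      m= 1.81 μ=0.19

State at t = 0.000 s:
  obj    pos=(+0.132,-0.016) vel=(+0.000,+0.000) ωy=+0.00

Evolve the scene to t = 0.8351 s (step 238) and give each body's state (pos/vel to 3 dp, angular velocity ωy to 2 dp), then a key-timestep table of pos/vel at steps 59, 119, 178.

State at t = 0.8351 s:
  obj    pos=(+2.199,-1.359) vel=(+4.951,-3.215) ωy=+140.51

Key-timestep trajectory:
   step    t(s)  obj.x    obj.z    obj.vx   obj.vz 
     59  0.2070   +0.259  -0.099  +1.228  -0.797
    119  0.4175   +0.649  -0.352  +2.476  -1.608
    178  0.6246   +1.288  -0.768  +3.703  -2.405


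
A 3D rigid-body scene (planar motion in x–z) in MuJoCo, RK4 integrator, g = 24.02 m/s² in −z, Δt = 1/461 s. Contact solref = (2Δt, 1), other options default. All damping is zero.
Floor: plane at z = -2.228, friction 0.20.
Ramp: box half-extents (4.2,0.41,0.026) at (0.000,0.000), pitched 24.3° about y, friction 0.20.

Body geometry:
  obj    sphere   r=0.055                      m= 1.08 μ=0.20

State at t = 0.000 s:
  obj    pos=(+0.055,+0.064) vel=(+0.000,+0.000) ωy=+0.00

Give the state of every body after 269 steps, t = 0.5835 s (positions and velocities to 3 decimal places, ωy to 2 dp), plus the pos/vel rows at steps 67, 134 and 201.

State at t = 0.5835 s:
  obj    pos=(+1.151,-0.431) vel=(+3.755,-1.695) ωy=+74.89

Key-timestep trajectory:
   step    t(s)  obj.x    obj.z    obj.vx   obj.vz 
     67  0.1453   +0.123  +0.033  +0.935  -0.422
    134  0.2907   +0.327  -0.059  +1.871  -0.845
    201  0.4360   +0.667  -0.212  +2.806  -1.267


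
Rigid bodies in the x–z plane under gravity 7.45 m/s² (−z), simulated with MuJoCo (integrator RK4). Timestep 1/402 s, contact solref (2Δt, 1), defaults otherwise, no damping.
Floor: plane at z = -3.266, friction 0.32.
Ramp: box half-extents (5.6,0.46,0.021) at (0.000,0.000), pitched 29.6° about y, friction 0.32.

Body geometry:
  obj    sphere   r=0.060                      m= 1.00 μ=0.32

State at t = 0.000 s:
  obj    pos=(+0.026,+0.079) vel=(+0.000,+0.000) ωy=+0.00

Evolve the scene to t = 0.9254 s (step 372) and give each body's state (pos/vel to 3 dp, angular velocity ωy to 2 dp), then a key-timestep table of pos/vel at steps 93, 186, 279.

State at t = 0.9254 s:
  obj    pos=(+1.004,-0.477) vel=(+2.115,-1.201) ωy=+40.53

Key-timestep trajectory:
   step    t(s)  obj.x    obj.z    obj.vx   obj.vz 
     93  0.2313   +0.087  +0.044  +0.529  -0.300
    186  0.4627   +0.270  -0.061  +1.058  -0.601
    279  0.6940   +0.576  -0.234  +1.586  -0.901


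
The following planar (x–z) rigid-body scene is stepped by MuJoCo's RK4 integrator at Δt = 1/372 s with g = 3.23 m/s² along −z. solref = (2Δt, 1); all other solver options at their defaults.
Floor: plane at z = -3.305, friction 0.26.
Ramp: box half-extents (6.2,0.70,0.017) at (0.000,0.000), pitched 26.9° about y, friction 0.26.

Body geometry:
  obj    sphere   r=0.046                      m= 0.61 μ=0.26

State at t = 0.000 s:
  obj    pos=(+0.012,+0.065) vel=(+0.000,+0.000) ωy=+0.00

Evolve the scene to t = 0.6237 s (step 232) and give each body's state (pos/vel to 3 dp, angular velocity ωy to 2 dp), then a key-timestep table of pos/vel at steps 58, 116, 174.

State at t = 0.6237 s:
  obj    pos=(+0.193,-0.027) vel=(+0.581,-0.295) ωy=+14.15

Key-timestep trajectory:
   step    t(s)  obj.x    obj.z    obj.vx   obj.vz 
     58  0.1559   +0.023  +0.059  +0.145  -0.074
    116  0.3118   +0.057  +0.042  +0.290  -0.147
    174  0.4677   +0.114  +0.013  +0.435  -0.221


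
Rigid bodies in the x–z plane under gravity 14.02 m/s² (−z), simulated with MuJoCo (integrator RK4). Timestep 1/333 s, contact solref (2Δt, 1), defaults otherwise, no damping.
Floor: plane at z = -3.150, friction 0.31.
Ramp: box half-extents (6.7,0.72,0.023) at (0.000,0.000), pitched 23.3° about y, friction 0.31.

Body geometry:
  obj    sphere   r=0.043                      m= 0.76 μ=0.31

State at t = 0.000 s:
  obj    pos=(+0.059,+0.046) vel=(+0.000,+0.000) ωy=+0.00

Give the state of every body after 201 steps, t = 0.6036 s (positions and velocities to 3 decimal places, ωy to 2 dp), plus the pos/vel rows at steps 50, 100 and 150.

State at t = 0.6036 s:
  obj    pos=(+0.722,-0.239) vel=(+2.196,-0.946) ωy=+55.59

Key-timestep trajectory:
   step    t(s)  obj.x    obj.z    obj.vx   obj.vz 
     50  0.1502   +0.100  +0.029  +0.546  -0.235
    100  0.3003   +0.223  -0.024  +1.093  -0.471
    150  0.4505   +0.428  -0.113  +1.639  -0.706


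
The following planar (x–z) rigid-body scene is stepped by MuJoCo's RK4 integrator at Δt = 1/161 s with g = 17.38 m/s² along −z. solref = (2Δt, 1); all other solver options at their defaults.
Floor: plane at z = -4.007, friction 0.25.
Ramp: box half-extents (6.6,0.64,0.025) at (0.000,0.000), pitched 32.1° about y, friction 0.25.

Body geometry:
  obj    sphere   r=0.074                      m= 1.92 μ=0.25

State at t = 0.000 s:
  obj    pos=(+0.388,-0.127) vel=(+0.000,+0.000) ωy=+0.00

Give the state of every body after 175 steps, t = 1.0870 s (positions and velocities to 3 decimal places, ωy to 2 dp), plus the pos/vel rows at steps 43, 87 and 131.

State at t = 1.0870 s:
  obj    pos=(+3.690,-2.198) vel=(+6.075,-3.811) ωy=+96.87

Key-timestep trajectory:
   step    t(s)  obj.x    obj.z    obj.vx   obj.vz 
     43  0.2671   +0.588  -0.252  +1.493  -0.937
     87  0.5404   +1.204  -0.639  +3.020  -1.895
    131  0.8137   +2.239  -1.287  +4.548  -2.853


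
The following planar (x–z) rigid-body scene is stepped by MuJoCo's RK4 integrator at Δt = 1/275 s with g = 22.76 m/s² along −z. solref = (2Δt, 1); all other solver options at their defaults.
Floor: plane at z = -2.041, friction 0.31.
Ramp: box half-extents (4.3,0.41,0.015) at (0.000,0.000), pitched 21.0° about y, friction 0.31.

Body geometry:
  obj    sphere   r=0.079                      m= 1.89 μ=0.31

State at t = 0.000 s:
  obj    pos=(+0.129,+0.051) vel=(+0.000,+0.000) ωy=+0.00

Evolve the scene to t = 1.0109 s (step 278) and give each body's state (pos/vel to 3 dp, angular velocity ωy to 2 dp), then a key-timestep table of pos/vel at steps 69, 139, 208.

State at t = 1.0109 s:
  obj    pos=(+2.908,-1.016) vel=(+5.499,-2.111) ωy=+74.54

Key-timestep trajectory:
   step    t(s)  obj.x    obj.z    obj.vx   obj.vz 
     69  0.2509   +0.300  -0.015  +1.365  -0.524
    139  0.5055   +0.824  -0.216  +2.749  -1.055
    208  0.7564   +1.685  -0.546  +4.114  -1.579


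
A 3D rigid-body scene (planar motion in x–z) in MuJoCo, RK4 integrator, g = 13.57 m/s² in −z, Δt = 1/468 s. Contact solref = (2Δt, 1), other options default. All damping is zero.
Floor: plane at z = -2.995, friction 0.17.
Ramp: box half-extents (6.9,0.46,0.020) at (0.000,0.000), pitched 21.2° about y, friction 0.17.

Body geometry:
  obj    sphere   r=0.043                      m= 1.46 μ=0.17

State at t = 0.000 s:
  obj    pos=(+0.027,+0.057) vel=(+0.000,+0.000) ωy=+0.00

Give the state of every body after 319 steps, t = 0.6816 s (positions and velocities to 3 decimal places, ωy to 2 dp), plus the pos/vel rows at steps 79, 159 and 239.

State at t = 0.6816 s:
  obj    pos=(+0.786,-0.237) vel=(+2.228,-0.864) ωy=+55.55

Key-timestep trajectory:
   step    t(s)  obj.x    obj.z    obj.vx   obj.vz 
     79  0.1688   +0.074  +0.039  +0.552  -0.214
    159  0.3397   +0.216  -0.016  +1.110  -0.431
    239  0.5107   +0.453  -0.108  +1.669  -0.647


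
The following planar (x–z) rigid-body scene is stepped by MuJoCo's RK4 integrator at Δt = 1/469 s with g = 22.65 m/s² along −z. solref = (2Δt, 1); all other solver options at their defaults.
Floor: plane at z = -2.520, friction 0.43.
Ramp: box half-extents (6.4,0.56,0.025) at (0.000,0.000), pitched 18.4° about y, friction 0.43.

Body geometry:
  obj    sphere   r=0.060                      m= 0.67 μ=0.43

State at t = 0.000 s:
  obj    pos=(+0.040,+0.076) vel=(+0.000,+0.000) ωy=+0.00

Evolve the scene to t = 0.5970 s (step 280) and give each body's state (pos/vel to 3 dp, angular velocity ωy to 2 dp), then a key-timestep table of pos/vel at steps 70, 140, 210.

State at t = 0.5970 s:
  obj    pos=(+0.904,-0.211) vel=(+2.893,-0.962) ωy=+50.81

Key-timestep trajectory:
   step    t(s)  obj.x    obj.z    obj.vx   obj.vz 
     70  0.1493   +0.094  +0.058  +0.723  -0.241
    140  0.2985   +0.256  +0.004  +1.447  -0.481
    210  0.4478   +0.526  -0.085  +2.170  -0.722


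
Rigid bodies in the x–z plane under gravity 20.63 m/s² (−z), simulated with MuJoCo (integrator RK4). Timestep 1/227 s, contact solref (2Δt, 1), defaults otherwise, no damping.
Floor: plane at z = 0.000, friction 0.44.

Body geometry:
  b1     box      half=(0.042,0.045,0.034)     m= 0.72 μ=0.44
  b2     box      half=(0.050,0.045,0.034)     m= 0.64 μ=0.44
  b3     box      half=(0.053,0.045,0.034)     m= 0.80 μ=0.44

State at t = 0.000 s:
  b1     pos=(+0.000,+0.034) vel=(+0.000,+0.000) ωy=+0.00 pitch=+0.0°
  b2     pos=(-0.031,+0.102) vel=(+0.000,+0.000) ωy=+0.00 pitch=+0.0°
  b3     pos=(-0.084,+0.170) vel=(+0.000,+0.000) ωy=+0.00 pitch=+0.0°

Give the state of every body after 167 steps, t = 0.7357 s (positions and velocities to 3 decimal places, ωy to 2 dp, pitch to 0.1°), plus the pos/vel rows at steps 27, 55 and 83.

State at t = 0.7357 s:
  b1     pos=(+0.000,+0.034) vel=(+0.000,+0.000) ωy=+0.00 pitch=+0.0°
  b2     pos=(-0.092,+0.050) vel=(+0.000,+0.000) ωy=+0.00 pitch=-90.0°
  b3     pos=(-0.285,+0.034) vel=(+0.000,+0.000) ωy=+0.00 pitch=+180.0°

Key-timestep trajectory:
   step    t(s)  b1.x    b1.z    b1.vx   b1.vz   b2.x    b2.z    b2.vx   b2.vz   b3.x    b3.z    b3.vx   b3.vz 
     27  0.1189   +0.000  +0.034  +0.001  +0.000   -0.044  +0.104  -0.258  -0.043   -0.119  +0.147  -0.596  -0.610
     55  0.2423   +0.000  +0.034  +0.000  +0.000   -0.094  +0.049  -0.170  +0.239   -0.205  +0.057  -0.447  +0.273
     83  0.3656   +0.000  +0.034  +0.000  +0.000   -0.092  +0.050  +0.005  +0.006   -0.252  +0.058  -0.475  -0.217


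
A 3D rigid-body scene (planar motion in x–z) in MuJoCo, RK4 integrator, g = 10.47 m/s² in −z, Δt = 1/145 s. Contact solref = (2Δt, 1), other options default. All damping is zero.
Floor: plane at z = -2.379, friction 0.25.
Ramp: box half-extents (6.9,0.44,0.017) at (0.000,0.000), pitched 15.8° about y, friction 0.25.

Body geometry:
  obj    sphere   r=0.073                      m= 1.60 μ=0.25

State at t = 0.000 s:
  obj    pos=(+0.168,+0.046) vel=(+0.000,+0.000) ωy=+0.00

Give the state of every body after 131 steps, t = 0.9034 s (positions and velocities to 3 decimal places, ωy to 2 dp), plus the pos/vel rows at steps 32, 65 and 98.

State at t = 0.9034 s:
  obj    pos=(+0.968,-0.180) vel=(+1.770,-0.501) ωy=+25.19

Key-timestep trajectory:
   step    t(s)  obj.x    obj.z    obj.vx   obj.vz 
     32  0.2207   +0.216  +0.032  +0.433  -0.122
     65  0.4483   +0.365  -0.010  +0.878  -0.249
     98  0.6759   +0.616  -0.081  +1.324  -0.375


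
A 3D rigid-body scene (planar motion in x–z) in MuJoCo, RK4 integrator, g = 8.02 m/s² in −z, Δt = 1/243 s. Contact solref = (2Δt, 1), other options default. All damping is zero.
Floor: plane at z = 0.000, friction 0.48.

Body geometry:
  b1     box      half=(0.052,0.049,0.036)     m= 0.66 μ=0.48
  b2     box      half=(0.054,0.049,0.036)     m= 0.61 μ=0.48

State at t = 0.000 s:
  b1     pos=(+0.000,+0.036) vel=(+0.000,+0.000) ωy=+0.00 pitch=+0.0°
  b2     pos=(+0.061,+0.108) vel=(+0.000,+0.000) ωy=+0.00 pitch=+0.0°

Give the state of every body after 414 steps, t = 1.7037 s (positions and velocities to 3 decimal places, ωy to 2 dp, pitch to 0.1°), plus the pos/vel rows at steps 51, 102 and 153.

State at t = 1.7037 s:
  b1     pos=(+0.000,+0.036) vel=(+0.000,+0.000) ωy=+0.00 pitch=+0.0°
  b2     pos=(+0.113,+0.054) vel=(+0.000,+0.000) ωy=+0.00 pitch=+90.0°

Key-timestep trajectory:
   step    t(s)  b1.x    b1.z    b1.vx   b1.vz   b2.x    b2.z    b2.vx   b2.vz 
     51  0.2099   +0.000  +0.036  +0.000  +0.000   +0.085  +0.090  +0.220  -0.354
    102  0.4198   +0.000  +0.036  +0.000  +0.000   +0.132  +0.063  +0.045  +0.013
    153  0.6296   +0.000  +0.036  +0.000  +0.000   +0.110  +0.056  -0.068  +0.074


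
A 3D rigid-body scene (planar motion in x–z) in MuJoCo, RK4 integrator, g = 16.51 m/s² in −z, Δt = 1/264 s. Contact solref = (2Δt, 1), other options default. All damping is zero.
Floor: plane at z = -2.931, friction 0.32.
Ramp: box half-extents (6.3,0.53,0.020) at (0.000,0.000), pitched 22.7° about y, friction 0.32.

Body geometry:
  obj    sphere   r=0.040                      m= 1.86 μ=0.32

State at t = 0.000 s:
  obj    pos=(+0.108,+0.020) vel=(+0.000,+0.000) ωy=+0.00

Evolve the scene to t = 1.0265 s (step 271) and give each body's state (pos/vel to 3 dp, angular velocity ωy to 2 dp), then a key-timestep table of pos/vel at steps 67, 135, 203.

State at t = 1.0265 s:
  obj    pos=(+2.320,-0.905) vel=(+4.310,-1.803) ωy=+116.78

Key-timestep trajectory:
   step    t(s)  obj.x    obj.z    obj.vx   obj.vz 
     67  0.2538   +0.243  -0.037  +1.066  -0.446
    135  0.5114   +0.657  -0.210  +2.147  -0.898
    203  0.7689   +1.349  -0.499  +3.228  -1.350


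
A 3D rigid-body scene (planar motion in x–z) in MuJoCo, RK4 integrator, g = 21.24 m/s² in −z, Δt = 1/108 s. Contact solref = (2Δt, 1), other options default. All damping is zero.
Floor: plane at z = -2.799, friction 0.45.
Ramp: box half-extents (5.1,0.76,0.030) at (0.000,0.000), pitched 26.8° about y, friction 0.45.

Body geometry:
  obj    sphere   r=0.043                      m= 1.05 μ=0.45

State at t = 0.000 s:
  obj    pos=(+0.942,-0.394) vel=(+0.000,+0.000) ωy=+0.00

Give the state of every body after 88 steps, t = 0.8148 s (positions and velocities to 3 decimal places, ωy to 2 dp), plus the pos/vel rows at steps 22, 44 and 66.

State at t = 0.8148 s:
  obj    pos=(+2.968,-1.417) vel=(+4.972,-2.512) ωy=+129.61

Key-timestep trajectory:
   step    t(s)  obj.x    obj.z    obj.vx   obj.vz 
     22  0.2037   +1.069  -0.458  +1.243  -0.628
     44  0.4074   +1.449  -0.650  +2.486  -1.256
     66  0.6111   +2.082  -0.970  +3.729  -1.884


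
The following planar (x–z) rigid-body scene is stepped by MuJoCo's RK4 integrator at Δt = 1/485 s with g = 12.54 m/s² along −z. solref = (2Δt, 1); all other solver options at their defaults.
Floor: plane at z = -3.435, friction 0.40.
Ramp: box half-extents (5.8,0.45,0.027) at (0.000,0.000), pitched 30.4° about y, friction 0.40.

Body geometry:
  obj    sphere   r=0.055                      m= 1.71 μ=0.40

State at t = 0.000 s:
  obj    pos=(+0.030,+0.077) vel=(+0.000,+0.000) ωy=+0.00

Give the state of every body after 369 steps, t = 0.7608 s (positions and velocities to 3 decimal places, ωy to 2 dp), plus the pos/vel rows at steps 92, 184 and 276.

State at t = 0.7608 s:
  obj    pos=(+1.162,-0.587) vel=(+2.974,-1.745) ωy=+62.69

Key-timestep trajectory:
   step    t(s)  obj.x    obj.z    obj.vx   obj.vz 
     92  0.1897   +0.101  +0.036  +0.742  -0.435
    184  0.3794   +0.312  -0.088  +1.483  -0.870
    276  0.5691   +0.663  -0.294  +2.225  -1.305


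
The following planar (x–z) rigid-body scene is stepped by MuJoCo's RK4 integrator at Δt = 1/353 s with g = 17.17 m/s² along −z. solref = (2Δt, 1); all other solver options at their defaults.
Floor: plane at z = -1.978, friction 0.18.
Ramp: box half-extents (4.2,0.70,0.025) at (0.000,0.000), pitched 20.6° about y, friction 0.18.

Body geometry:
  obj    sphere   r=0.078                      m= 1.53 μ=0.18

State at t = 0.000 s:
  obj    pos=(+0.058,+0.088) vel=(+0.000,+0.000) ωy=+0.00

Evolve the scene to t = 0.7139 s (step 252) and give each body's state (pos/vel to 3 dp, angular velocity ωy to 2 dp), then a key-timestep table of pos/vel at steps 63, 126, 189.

State at t = 0.7139 s:
  obj    pos=(+1.087,-0.299) vel=(+2.884,-1.084) ωy=+39.49

Key-timestep trajectory:
   step    t(s)  obj.x    obj.z    obj.vx   obj.vz 
     63  0.1785   +0.122  +0.064  +0.721  -0.271
    126  0.3569   +0.315  -0.009  +1.442  -0.542
    189  0.5354   +0.637  -0.129  +2.163  -0.813


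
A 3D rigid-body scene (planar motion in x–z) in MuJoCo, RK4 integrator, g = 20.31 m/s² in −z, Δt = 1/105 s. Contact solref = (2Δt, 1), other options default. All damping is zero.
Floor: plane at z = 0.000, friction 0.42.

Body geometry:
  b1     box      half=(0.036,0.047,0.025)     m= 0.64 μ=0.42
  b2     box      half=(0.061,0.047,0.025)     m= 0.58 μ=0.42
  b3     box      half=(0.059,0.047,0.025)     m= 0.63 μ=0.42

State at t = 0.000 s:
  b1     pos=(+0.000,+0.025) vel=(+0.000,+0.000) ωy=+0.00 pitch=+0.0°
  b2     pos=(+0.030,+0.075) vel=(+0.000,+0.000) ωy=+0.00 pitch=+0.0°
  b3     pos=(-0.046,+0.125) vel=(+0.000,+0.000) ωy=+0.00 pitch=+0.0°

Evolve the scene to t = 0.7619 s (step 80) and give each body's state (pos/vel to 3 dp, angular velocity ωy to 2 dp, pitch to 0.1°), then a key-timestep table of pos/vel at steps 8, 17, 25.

State at t = 0.7619 s:
  b1     pos=(+0.000,+0.025) vel=(+0.000,+0.000) ωy=+0.00 pitch=+0.0°
  b2     pos=(+0.030,+0.075) vel=(+0.000,+0.000) ωy=+0.00 pitch=+0.1°
  b3     pos=(-0.073,+0.059) vel=(+0.000,+0.000) ωy=+0.00 pitch=-90.0°

Key-timestep trajectory:
   step    t(s)  b1.x    b1.z    b1.vx   b1.vz   b2.x    b2.z    b2.vx   b2.vz   b3.x    b3.z    b3.vx   b3.vz 
      8  0.0762   +0.000  +0.025  +0.000  +0.007   +0.030  +0.075  +0.001  +0.013   -0.055  +0.116  -0.232  -0.269
     17  0.1619   +0.000  +0.025  +0.000  +0.000   +0.030  +0.075  +0.000  +0.001   -0.076  +0.050  -0.024  -0.045
     25  0.2381   +0.000  +0.025  +0.000  +0.000   +0.030  +0.075  +0.000  +0.000   -0.073  +0.058  +0.015  +0.035


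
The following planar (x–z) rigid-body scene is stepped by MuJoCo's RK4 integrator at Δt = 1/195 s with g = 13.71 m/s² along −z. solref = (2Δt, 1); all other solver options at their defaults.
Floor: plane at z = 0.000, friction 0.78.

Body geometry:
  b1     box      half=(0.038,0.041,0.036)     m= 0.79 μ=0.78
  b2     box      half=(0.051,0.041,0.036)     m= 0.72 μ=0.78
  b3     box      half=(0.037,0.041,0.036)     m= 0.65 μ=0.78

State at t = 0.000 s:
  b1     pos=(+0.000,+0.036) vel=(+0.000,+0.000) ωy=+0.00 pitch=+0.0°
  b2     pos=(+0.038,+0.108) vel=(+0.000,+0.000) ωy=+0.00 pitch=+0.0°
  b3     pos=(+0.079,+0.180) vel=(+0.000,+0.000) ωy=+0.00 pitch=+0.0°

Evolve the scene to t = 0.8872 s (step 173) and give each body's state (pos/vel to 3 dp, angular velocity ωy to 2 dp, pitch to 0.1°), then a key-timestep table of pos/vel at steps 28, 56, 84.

State at t = 0.8872 s:
  b1     pos=(+0.000,+0.036) vel=(+0.000,+0.000) ωy=+0.00 pitch=+0.0°
  b2     pos=(+0.083,+0.051) vel=(+0.000,+0.000) ωy=+0.00 pitch=+90.0°
  b3     pos=(+0.191,+0.037) vel=(+0.000,+0.000) ωy=+0.00 pitch=+90.0°

Key-timestep trajectory:
   step    t(s)  b1.x    b1.z    b1.vx   b1.vz   b2.x    b2.z    b2.vx   b2.vz   b3.x    b3.z    b3.vx   b3.vz 
     28  0.1436   +0.000  +0.036  -0.001  +0.000   +0.052  +0.105  +0.222  -0.107   +0.119  +0.154  +0.563  -0.548
     56  0.2872   +0.000  +0.036  +0.000  +0.000   +0.083  +0.050  -0.035  +0.068   +0.202  +0.043  +0.227  +0.231
     84  0.4308   +0.000  +0.036  +0.000  +0.000   +0.083  +0.051  +0.000  +0.000   +0.203  +0.045  -0.237  -0.127


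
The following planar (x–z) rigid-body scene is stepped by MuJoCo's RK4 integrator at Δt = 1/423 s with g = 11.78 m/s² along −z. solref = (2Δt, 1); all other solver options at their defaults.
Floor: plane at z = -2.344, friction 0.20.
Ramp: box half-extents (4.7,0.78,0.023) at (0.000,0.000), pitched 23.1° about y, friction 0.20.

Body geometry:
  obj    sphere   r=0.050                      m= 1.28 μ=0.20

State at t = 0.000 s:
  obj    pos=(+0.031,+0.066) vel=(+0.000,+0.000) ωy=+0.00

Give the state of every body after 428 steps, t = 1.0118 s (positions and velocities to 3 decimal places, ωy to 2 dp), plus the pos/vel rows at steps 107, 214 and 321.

State at t = 1.0118 s:
  obj    pos=(+1.586,-0.597) vel=(+3.073,-1.311) ωy=+66.80

Key-timestep trajectory:
   step    t(s)  obj.x    obj.z    obj.vx   obj.vz 
    107  0.2530   +0.128  +0.025  +0.768  -0.328
    214  0.5059   +0.420  -0.100  +1.536  -0.655
    321  0.7589   +0.905  -0.307  +2.304  -0.983


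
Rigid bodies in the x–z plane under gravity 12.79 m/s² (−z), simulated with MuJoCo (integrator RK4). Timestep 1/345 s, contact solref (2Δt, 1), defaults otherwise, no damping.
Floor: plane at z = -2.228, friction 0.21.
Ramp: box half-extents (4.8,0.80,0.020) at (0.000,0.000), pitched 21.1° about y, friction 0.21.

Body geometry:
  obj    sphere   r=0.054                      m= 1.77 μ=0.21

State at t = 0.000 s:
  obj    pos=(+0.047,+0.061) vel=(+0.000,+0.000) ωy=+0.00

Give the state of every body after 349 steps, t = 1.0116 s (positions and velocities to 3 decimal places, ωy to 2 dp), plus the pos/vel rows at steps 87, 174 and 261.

State at t = 1.0116 s:
  obj    pos=(+1.617,-0.545) vel=(+3.104,-1.198) ωy=+61.60

Key-timestep trajectory:
   step    t(s)  obj.x    obj.z    obj.vx   obj.vz 
     87  0.2522   +0.145  +0.024  +0.774  -0.299
    174  0.5043   +0.437  -0.089  +1.548  -0.597
    261  0.7565   +0.925  -0.278  +2.321  -0.896


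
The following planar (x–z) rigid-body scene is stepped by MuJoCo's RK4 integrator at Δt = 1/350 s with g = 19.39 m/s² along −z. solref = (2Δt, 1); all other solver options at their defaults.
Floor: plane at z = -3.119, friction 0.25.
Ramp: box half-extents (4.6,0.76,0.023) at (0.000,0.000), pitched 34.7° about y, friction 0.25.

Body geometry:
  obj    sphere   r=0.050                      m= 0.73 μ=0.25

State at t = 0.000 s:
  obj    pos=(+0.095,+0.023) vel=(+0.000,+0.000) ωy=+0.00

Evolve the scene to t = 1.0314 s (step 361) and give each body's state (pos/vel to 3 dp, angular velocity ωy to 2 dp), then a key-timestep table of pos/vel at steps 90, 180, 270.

State at t = 1.0314 s:
  obj    pos=(+3.543,-2.365) vel=(+6.686,-4.630) ωy=+162.62

Key-timestep trajectory:
   step    t(s)  obj.x    obj.z    obj.vx   obj.vz 
     90  0.2571   +0.309  -0.125  +1.667  -1.154
    180  0.5143   +0.952  -0.571  +3.334  -2.309
    270  0.7714   +2.024  -1.313  +5.001  -3.463


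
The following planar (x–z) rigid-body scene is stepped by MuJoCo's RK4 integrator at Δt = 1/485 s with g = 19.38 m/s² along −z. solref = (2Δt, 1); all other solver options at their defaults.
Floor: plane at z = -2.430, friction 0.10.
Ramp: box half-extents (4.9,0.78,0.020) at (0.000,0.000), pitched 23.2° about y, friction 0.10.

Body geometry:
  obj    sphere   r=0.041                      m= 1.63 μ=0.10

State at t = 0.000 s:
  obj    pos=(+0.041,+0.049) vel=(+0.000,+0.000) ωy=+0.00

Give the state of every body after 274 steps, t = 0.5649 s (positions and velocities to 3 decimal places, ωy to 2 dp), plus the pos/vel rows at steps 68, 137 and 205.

State at t = 0.5649 s:
  obj    pos=(+0.900,-0.319) vel=(+3.045,-1.284) ωy=+61.47

Key-timestep trajectory:
   step    t(s)  obj.x    obj.z    obj.vx   obj.vz 
     68  0.1402   +0.094  +0.026  +0.751  -0.332
    137  0.2825   +0.256  -0.043  +1.521  -0.648
    205  0.4227   +0.522  -0.157  +2.272  -0.982


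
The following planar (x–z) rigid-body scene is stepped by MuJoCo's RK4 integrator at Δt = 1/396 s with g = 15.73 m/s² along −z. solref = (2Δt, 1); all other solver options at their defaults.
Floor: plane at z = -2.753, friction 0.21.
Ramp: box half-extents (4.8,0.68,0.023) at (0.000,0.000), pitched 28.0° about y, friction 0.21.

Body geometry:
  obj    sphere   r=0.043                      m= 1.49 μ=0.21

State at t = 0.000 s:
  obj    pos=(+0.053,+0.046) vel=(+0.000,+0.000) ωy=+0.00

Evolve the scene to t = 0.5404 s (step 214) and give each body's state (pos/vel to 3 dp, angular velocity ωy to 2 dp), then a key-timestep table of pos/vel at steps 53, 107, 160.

State at t = 0.5404 s:
  obj    pos=(+0.733,-0.315) vel=(+2.517,-1.338) ωy=+66.27

Key-timestep trajectory:
   step    t(s)  obj.x    obj.z    obj.vx   obj.vz 
     53  0.1338   +0.095  +0.024  +0.623  -0.332
    107  0.2702   +0.223  -0.044  +1.259  -0.669
    160  0.4040   +0.433  -0.156  +1.882  -1.001
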